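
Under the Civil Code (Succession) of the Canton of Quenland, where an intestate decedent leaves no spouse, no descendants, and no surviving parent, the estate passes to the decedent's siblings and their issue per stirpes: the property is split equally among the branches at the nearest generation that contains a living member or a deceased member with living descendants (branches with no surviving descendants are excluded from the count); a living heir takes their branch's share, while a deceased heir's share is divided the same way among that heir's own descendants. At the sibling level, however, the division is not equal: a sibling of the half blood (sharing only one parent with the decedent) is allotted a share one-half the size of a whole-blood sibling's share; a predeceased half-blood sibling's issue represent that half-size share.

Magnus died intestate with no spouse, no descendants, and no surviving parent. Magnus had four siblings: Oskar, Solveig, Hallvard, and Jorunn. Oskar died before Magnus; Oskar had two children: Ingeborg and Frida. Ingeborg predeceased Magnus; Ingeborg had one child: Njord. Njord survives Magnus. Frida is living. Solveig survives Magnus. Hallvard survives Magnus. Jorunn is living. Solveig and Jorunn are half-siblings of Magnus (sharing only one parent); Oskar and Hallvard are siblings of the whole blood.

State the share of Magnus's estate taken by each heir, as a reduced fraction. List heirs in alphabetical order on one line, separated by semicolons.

No spouse, descendants, or parent survives, so the estate passes to Magnus's siblings per stirpes.
Half-blood siblings count for one-half the weight of whole-blood siblings at the initial division.
Dividing 1 in proportion to weights (total weight 3): Oskar (weight 1) → 1/3; Solveig (weight 1/2) → 1/6; Hallvard (weight 1) → 1/3; Jorunn (weight 1/2) → 1/6.
Oskar predeceased; the 1/3 allotted to Oskar's branch passes to Oskar's issue by representation.
The 1/3 is divided into 2 equal shares of 1/6 among Ingeborg, Frida.
Ingeborg predeceased; the 1/6 allotted to Ingeborg's branch passes to Ingeborg's issue by representation.
Njord is the sole taker at this level and receives the full 1/6.
Frida is living and takes 1/6.
Solveig is living and takes 1/6.
Hallvard is living and takes 1/3.
Jorunn is living and takes 1/6.

Frida 1/6; Hallvard 1/3; Jorunn 1/6; Njord 1/6; Solveig 1/6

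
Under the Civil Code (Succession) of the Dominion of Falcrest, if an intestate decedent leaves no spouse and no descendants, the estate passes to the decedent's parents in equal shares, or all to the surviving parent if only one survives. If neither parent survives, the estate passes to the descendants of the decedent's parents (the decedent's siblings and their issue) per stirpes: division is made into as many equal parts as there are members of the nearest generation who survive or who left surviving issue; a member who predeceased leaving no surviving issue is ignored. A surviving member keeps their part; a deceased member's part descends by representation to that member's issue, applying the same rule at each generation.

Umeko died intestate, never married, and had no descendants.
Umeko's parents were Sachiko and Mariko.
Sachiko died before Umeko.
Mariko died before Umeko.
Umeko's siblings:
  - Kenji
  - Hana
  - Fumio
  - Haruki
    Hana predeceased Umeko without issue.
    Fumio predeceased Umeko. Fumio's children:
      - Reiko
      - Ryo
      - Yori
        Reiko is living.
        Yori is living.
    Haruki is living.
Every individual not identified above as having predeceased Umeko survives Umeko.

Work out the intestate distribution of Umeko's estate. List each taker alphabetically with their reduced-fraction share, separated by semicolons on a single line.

Neither parent survives and there are no descendants, so the estate passes to Umeko's siblings and their issue per stirpes.
Hana left no surviving issue, so that branch lapses and is disregarded.
The estate is divided into 3 equal shares of 1/3 among Kenji, Fumio, Haruki.
Kenji is living and takes 1/3.
Fumio predeceased; the 1/3 allotted to Fumio's branch passes to Fumio's issue by representation.
The 1/3 is divided into 3 equal shares of 1/9 among Reiko, Ryo, Yori.
Reiko is living and takes 1/9.
Ryo is living and takes 1/9.
Yori is living and takes 1/9.
Haruki is living and takes 1/3.

Haruki 1/3; Kenji 1/3; Reiko 1/9; Ryo 1/9; Yori 1/9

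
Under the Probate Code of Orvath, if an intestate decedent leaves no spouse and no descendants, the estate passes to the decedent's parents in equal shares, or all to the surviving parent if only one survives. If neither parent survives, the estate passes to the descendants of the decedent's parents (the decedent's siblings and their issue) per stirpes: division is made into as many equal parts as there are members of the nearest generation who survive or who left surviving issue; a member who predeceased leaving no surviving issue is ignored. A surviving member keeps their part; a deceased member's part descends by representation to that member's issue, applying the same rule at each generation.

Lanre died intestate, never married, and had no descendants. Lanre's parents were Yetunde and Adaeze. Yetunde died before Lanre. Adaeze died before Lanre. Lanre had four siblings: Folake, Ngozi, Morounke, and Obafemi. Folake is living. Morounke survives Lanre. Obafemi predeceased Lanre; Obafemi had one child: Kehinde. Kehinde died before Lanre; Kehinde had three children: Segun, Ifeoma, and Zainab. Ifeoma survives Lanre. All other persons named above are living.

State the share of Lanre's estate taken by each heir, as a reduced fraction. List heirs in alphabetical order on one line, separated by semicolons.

Folake 1/4; Ifeoma 1/12; Morounke 1/4; Ngozi 1/4; Segun 1/12; Zainab 1/12

Neither parent survives and there are no descendants, so the estate passes to Lanre's siblings and their issue per stirpes.
The estate is divided into 4 equal shares of 1/4 among Folake, Ngozi, Morounke, Obafemi.
Folake is living and takes 1/4.
Ngozi is living and takes 1/4.
Morounke is living and takes 1/4.
Obafemi predeceased; the 1/4 allotted to Obafemi's branch passes to Obafemi's issue by representation.
Kehinde's line is the sole branch at this level, so the full 1/4 passes to Kehinde's issue by representation.
The 1/4 is divided into 3 equal shares of 1/12 among Segun, Ifeoma, Zainab.
Segun is living and takes 1/12.
Ifeoma is living and takes 1/12.
Zainab is living and takes 1/12.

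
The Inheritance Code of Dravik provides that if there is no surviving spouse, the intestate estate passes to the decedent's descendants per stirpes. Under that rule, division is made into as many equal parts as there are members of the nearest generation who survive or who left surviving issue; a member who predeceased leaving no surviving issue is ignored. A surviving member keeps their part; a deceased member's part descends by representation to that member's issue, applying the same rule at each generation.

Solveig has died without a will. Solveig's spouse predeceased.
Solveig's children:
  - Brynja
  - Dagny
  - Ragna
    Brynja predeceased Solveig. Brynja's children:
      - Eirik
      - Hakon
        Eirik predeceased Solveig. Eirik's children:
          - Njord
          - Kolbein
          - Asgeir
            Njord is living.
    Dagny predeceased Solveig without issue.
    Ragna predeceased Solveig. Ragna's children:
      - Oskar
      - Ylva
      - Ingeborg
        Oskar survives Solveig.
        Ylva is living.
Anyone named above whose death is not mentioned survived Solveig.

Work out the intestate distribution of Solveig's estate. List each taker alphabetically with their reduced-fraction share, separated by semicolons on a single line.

There is no surviving spouse, so the entire estate passes to Solveig's descendants per stirpes.
Dagny left no surviving issue, so that branch lapses and is disregarded.
The estate is divided into 2 equal shares of 1/2 among Brynja, Ragna.
Brynja predeceased; the 1/2 allotted to Brynja's branch passes to Brynja's issue by representation.
The 1/2 is divided into 2 equal shares of 1/4 among Eirik, Hakon.
Eirik predeceased; the 1/4 allotted to Eirik's branch passes to Eirik's issue by representation.
The 1/4 is divided into 3 equal shares of 1/12 among Njord, Kolbein, Asgeir.
Njord is living and takes 1/12.
Kolbein is living and takes 1/12.
Asgeir is living and takes 1/12.
Hakon is living and takes 1/4.
Ragna predeceased; the 1/2 allotted to Ragna's branch passes to Ragna's issue by representation.
The 1/2 is divided into 3 equal shares of 1/6 among Oskar, Ylva, Ingeborg.
Oskar is living and takes 1/6.
Ylva is living and takes 1/6.
Ingeborg is living and takes 1/6.

Asgeir 1/12; Hakon 1/4; Ingeborg 1/6; Kolbein 1/12; Njord 1/12; Oskar 1/6; Ylva 1/6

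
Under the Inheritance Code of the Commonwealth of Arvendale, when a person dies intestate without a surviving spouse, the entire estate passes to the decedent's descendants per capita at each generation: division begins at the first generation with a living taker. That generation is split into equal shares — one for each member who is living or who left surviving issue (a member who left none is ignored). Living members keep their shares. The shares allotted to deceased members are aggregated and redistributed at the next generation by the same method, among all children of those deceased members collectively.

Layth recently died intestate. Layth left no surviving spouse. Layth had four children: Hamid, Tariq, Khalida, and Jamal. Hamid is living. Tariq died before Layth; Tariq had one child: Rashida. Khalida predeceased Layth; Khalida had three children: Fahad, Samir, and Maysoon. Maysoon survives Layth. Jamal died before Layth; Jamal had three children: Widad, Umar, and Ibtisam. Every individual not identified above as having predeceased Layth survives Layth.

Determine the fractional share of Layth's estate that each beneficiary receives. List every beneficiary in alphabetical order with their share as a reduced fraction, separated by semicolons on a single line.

There is no surviving spouse, so the entire estate passes to Layth's descendants per capita at each generation.
At generation 1 (Hamid, Tariq, Khalida, Jamal) there are 4 shares of (1)/4 = 1/4 each.
Living: Hamid — each takes 1/4.
Deceased: Tariq, Khalida, and Jamal. Their combined 3/4 is pooled and carried to generation 2.
At generation 2 (Rashida, Fahad, Samir, Maysoon, Widad, Umar, Ibtisam) there are 7 shares of (3/4)/7 = 3/28 each.
Living: Rashida, Fahad, Samir, Maysoon, Widad, Umar, and Ibtisam — each takes 3/28.

Fahad 3/28; Hamid 1/4; Ibtisam 3/28; Maysoon 3/28; Rashida 3/28; Samir 3/28; Umar 3/28; Widad 3/28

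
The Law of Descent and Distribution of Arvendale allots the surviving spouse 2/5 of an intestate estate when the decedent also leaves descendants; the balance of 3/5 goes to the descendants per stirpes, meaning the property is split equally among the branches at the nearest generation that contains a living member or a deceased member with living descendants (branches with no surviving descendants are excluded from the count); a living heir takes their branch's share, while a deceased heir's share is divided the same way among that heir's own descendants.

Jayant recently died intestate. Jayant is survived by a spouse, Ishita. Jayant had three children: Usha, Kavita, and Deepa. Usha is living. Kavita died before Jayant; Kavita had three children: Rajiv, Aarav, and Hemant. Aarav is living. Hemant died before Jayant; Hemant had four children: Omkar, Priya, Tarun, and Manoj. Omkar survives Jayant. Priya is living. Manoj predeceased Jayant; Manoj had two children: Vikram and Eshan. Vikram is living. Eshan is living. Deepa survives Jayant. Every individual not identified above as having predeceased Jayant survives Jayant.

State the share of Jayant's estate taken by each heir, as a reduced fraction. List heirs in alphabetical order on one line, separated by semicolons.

Ishita, as surviving spouse, takes 2/5.
The remaining 3/5 passes to Jayant's descendants per stirpes.
The 3/5 is divided into 3 equal shares of 1/5 among Usha, Kavita, Deepa.
Usha is living and takes 1/5.
Kavita predeceased; the 1/5 allotted to Kavita's branch passes to Kavita's issue by representation.
The 1/5 is divided into 3 equal shares of 1/15 among Rajiv, Aarav, Hemant.
Rajiv is living and takes 1/15.
Aarav is living and takes 1/15.
Hemant predeceased; the 1/15 allotted to Hemant's branch passes to Hemant's issue by representation.
The 1/15 is divided into 4 equal shares of 1/60 among Omkar, Priya, Tarun, Manoj.
Omkar is living and takes 1/60.
Priya is living and takes 1/60.
Tarun is living and takes 1/60.
Manoj predeceased; the 1/60 allotted to Manoj's branch passes to Manoj's issue by representation.
The 1/60 is divided into 2 equal shares of 1/120 among Vikram, Eshan.
Vikram is living and takes 1/120.
Eshan is living and takes 1/120.
Deepa is living and takes 1/5.

Aarav 1/15; Deepa 1/5; Eshan 1/120; Ishita 2/5; Omkar 1/60; Priya 1/60; Rajiv 1/15; Tarun 1/60; Usha 1/5; Vikram 1/120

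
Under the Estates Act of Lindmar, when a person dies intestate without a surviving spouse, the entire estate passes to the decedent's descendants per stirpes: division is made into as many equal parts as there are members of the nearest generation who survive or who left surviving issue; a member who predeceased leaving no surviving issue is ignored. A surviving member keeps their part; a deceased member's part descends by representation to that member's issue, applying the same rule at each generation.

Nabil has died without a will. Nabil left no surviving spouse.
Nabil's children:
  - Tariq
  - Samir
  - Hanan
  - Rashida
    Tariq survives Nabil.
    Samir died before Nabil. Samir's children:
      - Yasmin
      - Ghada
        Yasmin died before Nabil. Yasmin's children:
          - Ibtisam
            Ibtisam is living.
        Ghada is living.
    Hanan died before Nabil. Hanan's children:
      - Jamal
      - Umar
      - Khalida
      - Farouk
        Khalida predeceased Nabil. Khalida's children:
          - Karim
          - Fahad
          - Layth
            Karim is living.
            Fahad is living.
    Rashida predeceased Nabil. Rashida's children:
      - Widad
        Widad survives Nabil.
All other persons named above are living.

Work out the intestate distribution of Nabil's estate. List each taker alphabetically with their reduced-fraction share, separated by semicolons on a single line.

Fahad 1/48; Farouk 1/16; Ghada 1/8; Ibtisam 1/8; Jamal 1/16; Karim 1/48; Layth 1/48; Tariq 1/4; Umar 1/16; Widad 1/4

There is no surviving spouse, so the entire estate passes to Nabil's descendants per stirpes.
The estate is divided into 4 equal shares of 1/4 among Tariq, Samir, Hanan, Rashida.
Tariq is living and takes 1/4.
Samir predeceased; the 1/4 allotted to Samir's branch passes to Samir's issue by representation.
The 1/4 is divided into 2 equal shares of 1/8 among Yasmin, Ghada.
Yasmin predeceased; the 1/8 allotted to Yasmin's branch passes to Yasmin's issue by representation.
Ibtisam is the sole taker at this level and receives the full 1/8.
Ghada is living and takes 1/8.
Hanan predeceased; the 1/4 allotted to Hanan's branch passes to Hanan's issue by representation.
The 1/4 is divided into 4 equal shares of 1/16 among Jamal, Umar, Khalida, Farouk.
Jamal is living and takes 1/16.
Umar is living and takes 1/16.
Khalida predeceased; the 1/16 allotted to Khalida's branch passes to Khalida's issue by representation.
The 1/16 is divided into 3 equal shares of 1/48 among Karim, Fahad, Layth.
Karim is living and takes 1/48.
Fahad is living and takes 1/48.
Layth is living and takes 1/48.
Farouk is living and takes 1/16.
Rashida predeceased; the 1/4 allotted to Rashida's branch passes to Rashida's issue by representation.
Widad is the sole taker at this level and receives the full 1/4.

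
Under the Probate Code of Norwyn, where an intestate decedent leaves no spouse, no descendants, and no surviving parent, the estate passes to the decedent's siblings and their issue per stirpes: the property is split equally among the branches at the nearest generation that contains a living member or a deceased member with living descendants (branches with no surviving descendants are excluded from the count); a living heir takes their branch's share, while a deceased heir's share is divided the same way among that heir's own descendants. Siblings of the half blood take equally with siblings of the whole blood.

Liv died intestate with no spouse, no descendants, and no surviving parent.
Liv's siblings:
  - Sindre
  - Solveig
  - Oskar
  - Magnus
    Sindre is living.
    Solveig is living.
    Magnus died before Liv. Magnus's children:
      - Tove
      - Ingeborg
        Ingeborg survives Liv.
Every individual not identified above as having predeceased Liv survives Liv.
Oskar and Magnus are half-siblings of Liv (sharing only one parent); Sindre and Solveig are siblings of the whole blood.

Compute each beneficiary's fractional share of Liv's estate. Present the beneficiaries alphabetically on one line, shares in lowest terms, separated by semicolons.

Ingeborg 1/8; Oskar 1/4; Sindre 1/4; Solveig 1/4; Tove 1/8

No spouse, descendants, or parent survives, so the estate passes to Liv's siblings per stirpes.
Half-blood and whole-blood siblings take equally under the stated rule.
The estate is divided into 4 equal shares of 1/4 among Sindre, Solveig, Oskar, Magnus.
Sindre is living and takes 1/4.
Solveig is living and takes 1/4.
Oskar is living and takes 1/4.
Magnus predeceased; the 1/4 allotted to Magnus's branch passes to Magnus's issue by representation.
The 1/4 is divided into 2 equal shares of 1/8 among Tove, Ingeborg.
Tove is living and takes 1/8.
Ingeborg is living and takes 1/8.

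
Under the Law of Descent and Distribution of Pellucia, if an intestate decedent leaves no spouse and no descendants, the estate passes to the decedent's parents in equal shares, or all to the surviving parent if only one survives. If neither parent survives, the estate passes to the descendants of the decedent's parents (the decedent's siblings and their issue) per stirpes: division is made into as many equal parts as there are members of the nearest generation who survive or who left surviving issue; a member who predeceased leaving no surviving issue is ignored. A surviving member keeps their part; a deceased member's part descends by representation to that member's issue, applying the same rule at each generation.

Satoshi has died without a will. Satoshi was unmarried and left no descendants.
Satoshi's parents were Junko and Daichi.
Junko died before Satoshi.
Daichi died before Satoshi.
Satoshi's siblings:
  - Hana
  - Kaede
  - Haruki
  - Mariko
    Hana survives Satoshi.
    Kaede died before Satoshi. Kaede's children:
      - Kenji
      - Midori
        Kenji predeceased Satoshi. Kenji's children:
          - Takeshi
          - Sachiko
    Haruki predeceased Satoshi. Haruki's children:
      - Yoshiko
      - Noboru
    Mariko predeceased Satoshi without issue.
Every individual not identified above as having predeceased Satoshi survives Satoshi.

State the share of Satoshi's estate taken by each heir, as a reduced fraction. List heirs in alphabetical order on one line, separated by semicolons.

Hana 1/3; Midori 1/6; Noboru 1/6; Sachiko 1/12; Takeshi 1/12; Yoshiko 1/6

Neither parent survives and there are no descendants, so the estate passes to Satoshi's siblings and their issue per stirpes.
Mariko left no surviving issue, so that branch lapses and is disregarded.
The estate is divided into 3 equal shares of 1/3 among Hana, Kaede, Haruki.
Hana is living and takes 1/3.
Kaede predeceased; the 1/3 allotted to Kaede's branch passes to Kaede's issue by representation.
The 1/3 is divided into 2 equal shares of 1/6 among Kenji, Midori.
Kenji predeceased; the 1/6 allotted to Kenji's branch passes to Kenji's issue by representation.
The 1/6 is divided into 2 equal shares of 1/12 among Takeshi, Sachiko.
Takeshi is living and takes 1/12.
Sachiko is living and takes 1/12.
Midori is living and takes 1/6.
Haruki predeceased; the 1/3 allotted to Haruki's branch passes to Haruki's issue by representation.
The 1/3 is divided into 2 equal shares of 1/6 among Yoshiko, Noboru.
Yoshiko is living and takes 1/6.
Noboru is living and takes 1/6.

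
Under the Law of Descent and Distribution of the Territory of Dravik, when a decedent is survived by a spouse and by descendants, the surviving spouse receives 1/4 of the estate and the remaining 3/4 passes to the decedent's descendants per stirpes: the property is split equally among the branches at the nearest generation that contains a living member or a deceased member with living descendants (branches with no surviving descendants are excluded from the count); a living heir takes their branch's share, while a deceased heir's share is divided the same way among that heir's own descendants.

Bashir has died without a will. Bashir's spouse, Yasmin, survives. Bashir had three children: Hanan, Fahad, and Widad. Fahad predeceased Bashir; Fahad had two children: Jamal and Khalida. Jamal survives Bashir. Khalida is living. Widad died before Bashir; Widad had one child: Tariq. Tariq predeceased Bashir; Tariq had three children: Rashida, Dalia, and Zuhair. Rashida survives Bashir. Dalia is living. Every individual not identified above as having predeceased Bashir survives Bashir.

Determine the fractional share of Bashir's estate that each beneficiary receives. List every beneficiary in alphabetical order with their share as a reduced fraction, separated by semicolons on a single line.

Dalia 1/12; Hanan 1/4; Jamal 1/8; Khalida 1/8; Rashida 1/12; Yasmin 1/4; Zuhair 1/12

Yasmin, as surviving spouse, takes 1/4.
The remaining 3/4 passes to Bashir's descendants per stirpes.
The 3/4 is divided into 3 equal shares of 1/4 among Hanan, Fahad, Widad.
Hanan is living and takes 1/4.
Fahad predeceased; the 1/4 allotted to Fahad's branch passes to Fahad's issue by representation.
The 1/4 is divided into 2 equal shares of 1/8 among Jamal, Khalida.
Jamal is living and takes 1/8.
Khalida is living and takes 1/8.
Widad predeceased; the 1/4 allotted to Widad's branch passes to Widad's issue by representation.
Tariq's line is the sole branch at this level, so the full 1/4 passes to Tariq's issue by representation.
The 1/4 is divided into 3 equal shares of 1/12 among Rashida, Dalia, Zuhair.
Rashida is living and takes 1/12.
Dalia is living and takes 1/12.
Zuhair is living and takes 1/12.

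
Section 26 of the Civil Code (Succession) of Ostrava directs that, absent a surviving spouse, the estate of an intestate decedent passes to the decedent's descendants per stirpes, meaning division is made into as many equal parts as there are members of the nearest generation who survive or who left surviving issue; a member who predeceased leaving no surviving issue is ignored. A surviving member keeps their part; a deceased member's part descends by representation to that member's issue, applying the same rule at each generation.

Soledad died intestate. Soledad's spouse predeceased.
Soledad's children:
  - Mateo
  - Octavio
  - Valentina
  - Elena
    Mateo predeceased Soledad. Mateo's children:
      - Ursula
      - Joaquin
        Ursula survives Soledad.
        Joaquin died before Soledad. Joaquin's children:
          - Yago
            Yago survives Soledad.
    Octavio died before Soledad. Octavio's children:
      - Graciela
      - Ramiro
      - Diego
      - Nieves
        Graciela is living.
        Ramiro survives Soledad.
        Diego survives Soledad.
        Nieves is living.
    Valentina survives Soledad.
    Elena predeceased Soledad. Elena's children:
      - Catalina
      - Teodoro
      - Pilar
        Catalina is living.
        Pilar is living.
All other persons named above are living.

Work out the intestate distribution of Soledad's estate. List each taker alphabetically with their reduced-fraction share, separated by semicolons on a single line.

Catalina 1/12; Diego 1/16; Graciela 1/16; Nieves 1/16; Pilar 1/12; Ramiro 1/16; Teodoro 1/12; Ursula 1/8; Valentina 1/4; Yago 1/8

There is no surviving spouse, so the entire estate passes to Soledad's descendants per stirpes.
The estate is divided into 4 equal shares of 1/4 among Mateo, Octavio, Valentina, Elena.
Mateo predeceased; the 1/4 allotted to Mateo's branch passes to Mateo's issue by representation.
The 1/4 is divided into 2 equal shares of 1/8 among Ursula, Joaquin.
Ursula is living and takes 1/8.
Joaquin predeceased; the 1/8 allotted to Joaquin's branch passes to Joaquin's issue by representation.
Yago is the sole taker at this level and receives the full 1/8.
Octavio predeceased; the 1/4 allotted to Octavio's branch passes to Octavio's issue by representation.
The 1/4 is divided into 4 equal shares of 1/16 among Graciela, Ramiro, Diego, Nieves.
Graciela is living and takes 1/16.
Ramiro is living and takes 1/16.
Diego is living and takes 1/16.
Nieves is living and takes 1/16.
Valentina is living and takes 1/4.
Elena predeceased; the 1/4 allotted to Elena's branch passes to Elena's issue by representation.
The 1/4 is divided into 3 equal shares of 1/12 among Catalina, Teodoro, Pilar.
Catalina is living and takes 1/12.
Teodoro is living and takes 1/12.
Pilar is living and takes 1/12.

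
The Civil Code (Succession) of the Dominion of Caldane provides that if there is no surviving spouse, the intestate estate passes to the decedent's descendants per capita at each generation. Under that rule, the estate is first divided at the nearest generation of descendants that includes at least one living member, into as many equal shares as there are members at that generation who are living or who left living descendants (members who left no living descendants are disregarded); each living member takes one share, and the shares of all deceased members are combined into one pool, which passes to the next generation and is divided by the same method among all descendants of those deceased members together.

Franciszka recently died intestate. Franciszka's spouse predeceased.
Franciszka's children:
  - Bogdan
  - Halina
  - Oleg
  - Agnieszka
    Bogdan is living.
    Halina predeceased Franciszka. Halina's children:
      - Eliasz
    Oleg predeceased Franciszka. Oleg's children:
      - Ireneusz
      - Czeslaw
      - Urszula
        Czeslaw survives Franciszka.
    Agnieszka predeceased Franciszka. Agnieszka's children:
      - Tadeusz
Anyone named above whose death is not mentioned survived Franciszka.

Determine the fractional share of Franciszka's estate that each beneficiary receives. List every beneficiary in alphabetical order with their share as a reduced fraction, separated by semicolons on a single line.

There is no surviving spouse, so the entire estate passes to Franciszka's descendants per capita at each generation.
At generation 1 (Bogdan, Halina, Oleg, Agnieszka) there are 4 shares of (1)/4 = 1/4 each.
Living: Bogdan — each takes 1/4.
Deceased: Halina, Oleg, and Agnieszka. Their combined 3/4 is pooled and carried to generation 2.
At generation 2 (Eliasz, Ireneusz, Czeslaw, Urszula, Tadeusz) there are 5 shares of (3/4)/5 = 3/20 each.
Living: Eliasz, Ireneusz, Czeslaw, Urszula, and Tadeusz — each takes 3/20.

Bogdan 1/4; Czeslaw 3/20; Eliasz 3/20; Ireneusz 3/20; Tadeusz 3/20; Urszula 3/20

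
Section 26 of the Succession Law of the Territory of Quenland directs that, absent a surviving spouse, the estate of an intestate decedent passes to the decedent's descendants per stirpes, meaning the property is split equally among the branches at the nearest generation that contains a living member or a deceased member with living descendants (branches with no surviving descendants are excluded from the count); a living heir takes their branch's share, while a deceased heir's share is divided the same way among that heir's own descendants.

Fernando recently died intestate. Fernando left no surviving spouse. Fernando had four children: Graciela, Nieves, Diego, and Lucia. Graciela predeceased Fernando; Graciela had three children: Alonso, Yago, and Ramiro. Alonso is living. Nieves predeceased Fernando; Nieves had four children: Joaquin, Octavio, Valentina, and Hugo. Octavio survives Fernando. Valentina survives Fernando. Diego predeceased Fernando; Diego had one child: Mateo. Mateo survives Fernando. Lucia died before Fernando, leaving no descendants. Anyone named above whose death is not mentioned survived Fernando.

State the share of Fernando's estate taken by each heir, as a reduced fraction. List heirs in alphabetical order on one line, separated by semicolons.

There is no surviving spouse, so the entire estate passes to Fernando's descendants per stirpes.
Lucia left no surviving issue, so that branch lapses and is disregarded.
The estate is divided into 3 equal shares of 1/3 among Graciela, Nieves, Diego.
Graciela predeceased; the 1/3 allotted to Graciela's branch passes to Graciela's issue by representation.
The 1/3 is divided into 3 equal shares of 1/9 among Alonso, Yago, Ramiro.
Alonso is living and takes 1/9.
Yago is living and takes 1/9.
Ramiro is living and takes 1/9.
Nieves predeceased; the 1/3 allotted to Nieves's branch passes to Nieves's issue by representation.
The 1/3 is divided into 4 equal shares of 1/12 among Joaquin, Octavio, Valentina, Hugo.
Joaquin is living and takes 1/12.
Octavio is living and takes 1/12.
Valentina is living and takes 1/12.
Hugo is living and takes 1/12.
Diego predeceased; the 1/3 allotted to Diego's branch passes to Diego's issue by representation.
Mateo is the sole taker at this level and receives the full 1/3.

Alonso 1/9; Hugo 1/12; Joaquin 1/12; Mateo 1/3; Octavio 1/12; Ramiro 1/9; Valentina 1/12; Yago 1/9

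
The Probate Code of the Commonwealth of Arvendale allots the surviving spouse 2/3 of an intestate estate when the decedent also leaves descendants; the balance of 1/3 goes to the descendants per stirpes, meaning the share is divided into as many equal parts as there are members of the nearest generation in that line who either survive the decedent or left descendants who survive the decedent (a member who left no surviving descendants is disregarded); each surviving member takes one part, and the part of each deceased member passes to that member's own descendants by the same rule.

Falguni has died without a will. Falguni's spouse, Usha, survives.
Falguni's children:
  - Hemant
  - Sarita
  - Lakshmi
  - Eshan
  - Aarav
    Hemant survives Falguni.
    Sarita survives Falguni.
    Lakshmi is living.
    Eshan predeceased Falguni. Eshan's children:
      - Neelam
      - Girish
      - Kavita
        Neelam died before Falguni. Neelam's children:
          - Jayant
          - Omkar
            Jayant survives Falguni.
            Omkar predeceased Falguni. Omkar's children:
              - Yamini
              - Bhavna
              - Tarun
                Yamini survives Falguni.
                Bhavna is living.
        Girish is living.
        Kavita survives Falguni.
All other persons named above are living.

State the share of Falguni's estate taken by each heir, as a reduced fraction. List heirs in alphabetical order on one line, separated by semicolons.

Aarav 1/15; Bhavna 1/270; Girish 1/45; Hemant 1/15; Jayant 1/90; Kavita 1/45; Lakshmi 1/15; Sarita 1/15; Tarun 1/270; Usha 2/3; Yamini 1/270

Usha, as surviving spouse, takes 2/3.
The remaining 1/3 passes to Falguni's descendants per stirpes.
The 1/3 is divided into 5 equal shares of 1/15 among Hemant, Sarita, Lakshmi, Eshan, Aarav.
Hemant is living and takes 1/15.
Sarita is living and takes 1/15.
Lakshmi is living and takes 1/15.
Eshan predeceased; the 1/15 allotted to Eshan's branch passes to Eshan's issue by representation.
The 1/15 is divided into 3 equal shares of 1/45 among Neelam, Girish, Kavita.
Neelam predeceased; the 1/45 allotted to Neelam's branch passes to Neelam's issue by representation.
The 1/45 is divided into 2 equal shares of 1/90 among Jayant, Omkar.
Jayant is living and takes 1/90.
Omkar predeceased; the 1/90 allotted to Omkar's branch passes to Omkar's issue by representation.
The 1/90 is divided into 3 equal shares of 1/270 among Yamini, Bhavna, Tarun.
Yamini is living and takes 1/270.
Bhavna is living and takes 1/270.
Tarun is living and takes 1/270.
Girish is living and takes 1/45.
Kavita is living and takes 1/45.
Aarav is living and takes 1/15.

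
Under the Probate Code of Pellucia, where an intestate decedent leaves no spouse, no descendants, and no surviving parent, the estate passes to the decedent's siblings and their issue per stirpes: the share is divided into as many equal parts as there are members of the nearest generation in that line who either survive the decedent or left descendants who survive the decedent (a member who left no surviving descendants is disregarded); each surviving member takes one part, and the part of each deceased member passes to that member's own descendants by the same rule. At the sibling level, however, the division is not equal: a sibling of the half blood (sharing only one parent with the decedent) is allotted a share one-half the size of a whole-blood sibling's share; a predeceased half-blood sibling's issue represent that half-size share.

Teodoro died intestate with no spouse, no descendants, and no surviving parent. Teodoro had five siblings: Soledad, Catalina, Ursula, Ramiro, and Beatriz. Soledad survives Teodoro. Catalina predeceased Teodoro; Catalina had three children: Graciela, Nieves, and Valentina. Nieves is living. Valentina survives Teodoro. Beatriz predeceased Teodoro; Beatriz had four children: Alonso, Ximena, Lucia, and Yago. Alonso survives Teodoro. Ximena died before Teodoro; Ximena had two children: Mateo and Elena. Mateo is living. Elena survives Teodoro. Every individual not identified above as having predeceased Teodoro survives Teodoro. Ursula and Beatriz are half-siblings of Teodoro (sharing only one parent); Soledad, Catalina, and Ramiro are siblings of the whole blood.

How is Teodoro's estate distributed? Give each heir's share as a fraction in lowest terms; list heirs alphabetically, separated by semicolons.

Alonso 1/32; Elena 1/64; Graciela 1/12; Lucia 1/32; Mateo 1/64; Nieves 1/12; Ramiro 1/4; Soledad 1/4; Ursula 1/8; Valentina 1/12; Yago 1/32

No spouse, descendants, or parent survives, so the estate passes to Teodoro's siblings per stirpes.
Half-blood siblings count for one-half the weight of whole-blood siblings at the initial division.
Dividing 1 in proportion to weights (total weight 4): Soledad (weight 1) → 1/4; Catalina (weight 1) → 1/4; Ursula (weight 1/2) → 1/8; Ramiro (weight 1) → 1/4; Beatriz (weight 1/2) → 1/8.
Soledad is living and takes 1/4.
Catalina predeceased; the 1/4 allotted to Catalina's branch passes to Catalina's issue by representation.
The 1/4 is divided into 3 equal shares of 1/12 among Graciela, Nieves, Valentina.
Graciela is living and takes 1/12.
Nieves is living and takes 1/12.
Valentina is living and takes 1/12.
Ursula is living and takes 1/8.
Ramiro is living and takes 1/4.
Beatriz predeceased; the 1/8 allotted to Beatriz's branch passes to Beatriz's issue by representation.
The 1/8 is divided into 4 equal shares of 1/32 among Alonso, Ximena, Lucia, Yago.
Alonso is living and takes 1/32.
Ximena predeceased; the 1/32 allotted to Ximena's branch passes to Ximena's issue by representation.
The 1/32 is divided into 2 equal shares of 1/64 among Mateo, Elena.
Mateo is living and takes 1/64.
Elena is living and takes 1/64.
Lucia is living and takes 1/32.
Yago is living and takes 1/32.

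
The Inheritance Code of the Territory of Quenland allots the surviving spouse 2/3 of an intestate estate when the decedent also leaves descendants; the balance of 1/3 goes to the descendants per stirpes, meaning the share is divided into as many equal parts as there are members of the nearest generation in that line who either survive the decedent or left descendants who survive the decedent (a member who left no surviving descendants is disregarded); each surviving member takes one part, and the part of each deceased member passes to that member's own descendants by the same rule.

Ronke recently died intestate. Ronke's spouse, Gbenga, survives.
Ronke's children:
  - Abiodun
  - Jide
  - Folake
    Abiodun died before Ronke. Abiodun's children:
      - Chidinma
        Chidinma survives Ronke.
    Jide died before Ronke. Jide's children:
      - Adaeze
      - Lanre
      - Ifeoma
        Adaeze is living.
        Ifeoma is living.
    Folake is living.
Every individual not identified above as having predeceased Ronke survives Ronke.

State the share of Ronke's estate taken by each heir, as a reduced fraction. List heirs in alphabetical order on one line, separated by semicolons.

Gbenga, as surviving spouse, takes 2/3.
The remaining 1/3 passes to Ronke's descendants per stirpes.
The 1/3 is divided into 3 equal shares of 1/9 among Abiodun, Jide, Folake.
Abiodun predeceased; the 1/9 allotted to Abiodun's branch passes to Abiodun's issue by representation.
Chidinma is the sole taker at this level and receives the full 1/9.
Jide predeceased; the 1/9 allotted to Jide's branch passes to Jide's issue by representation.
The 1/9 is divided into 3 equal shares of 1/27 among Adaeze, Lanre, Ifeoma.
Adaeze is living and takes 1/27.
Lanre is living and takes 1/27.
Ifeoma is living and takes 1/27.
Folake is living and takes 1/9.

Adaeze 1/27; Chidinma 1/9; Folake 1/9; Gbenga 2/3; Ifeoma 1/27; Lanre 1/27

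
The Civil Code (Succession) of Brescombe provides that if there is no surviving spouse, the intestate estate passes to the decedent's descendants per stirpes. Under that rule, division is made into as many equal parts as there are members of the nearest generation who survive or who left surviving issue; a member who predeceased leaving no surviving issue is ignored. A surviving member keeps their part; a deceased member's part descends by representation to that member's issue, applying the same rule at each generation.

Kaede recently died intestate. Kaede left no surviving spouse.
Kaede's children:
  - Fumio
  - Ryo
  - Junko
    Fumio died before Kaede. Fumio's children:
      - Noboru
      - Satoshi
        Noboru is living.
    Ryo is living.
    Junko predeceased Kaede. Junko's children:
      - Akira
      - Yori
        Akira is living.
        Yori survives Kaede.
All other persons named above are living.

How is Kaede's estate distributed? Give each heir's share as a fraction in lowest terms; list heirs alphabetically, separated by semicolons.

Akira 1/6; Noboru 1/6; Ryo 1/3; Satoshi 1/6; Yori 1/6

There is no surviving spouse, so the entire estate passes to Kaede's descendants per stirpes.
The estate is divided into 3 equal shares of 1/3 among Fumio, Ryo, Junko.
Fumio predeceased; the 1/3 allotted to Fumio's branch passes to Fumio's issue by representation.
The 1/3 is divided into 2 equal shares of 1/6 among Noboru, Satoshi.
Noboru is living and takes 1/6.
Satoshi is living and takes 1/6.
Ryo is living and takes 1/3.
Junko predeceased; the 1/3 allotted to Junko's branch passes to Junko's issue by representation.
The 1/3 is divided into 2 equal shares of 1/6 among Akira, Yori.
Akira is living and takes 1/6.
Yori is living and takes 1/6.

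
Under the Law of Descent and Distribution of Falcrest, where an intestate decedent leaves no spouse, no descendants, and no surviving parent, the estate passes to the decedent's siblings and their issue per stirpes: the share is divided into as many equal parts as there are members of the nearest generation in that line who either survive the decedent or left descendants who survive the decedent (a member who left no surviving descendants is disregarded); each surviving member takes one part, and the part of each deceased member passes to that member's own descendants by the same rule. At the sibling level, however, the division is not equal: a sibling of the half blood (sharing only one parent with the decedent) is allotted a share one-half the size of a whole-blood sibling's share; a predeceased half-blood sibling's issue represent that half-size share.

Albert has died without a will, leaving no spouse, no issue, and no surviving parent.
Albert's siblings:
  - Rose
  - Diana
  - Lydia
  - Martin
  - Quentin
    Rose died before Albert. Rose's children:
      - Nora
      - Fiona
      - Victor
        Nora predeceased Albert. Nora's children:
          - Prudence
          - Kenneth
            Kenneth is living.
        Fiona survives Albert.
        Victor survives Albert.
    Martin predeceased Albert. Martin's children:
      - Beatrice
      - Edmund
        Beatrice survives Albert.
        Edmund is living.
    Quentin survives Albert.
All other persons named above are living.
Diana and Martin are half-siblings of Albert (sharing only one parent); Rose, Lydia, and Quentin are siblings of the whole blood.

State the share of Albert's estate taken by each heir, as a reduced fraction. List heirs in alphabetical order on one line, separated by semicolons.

Beatrice 1/16; Diana 1/8; Edmund 1/16; Fiona 1/12; Kenneth 1/24; Lydia 1/4; Prudence 1/24; Quentin 1/4; Victor 1/12

No spouse, descendants, or parent survives, so the estate passes to Albert's siblings per stirpes.
Half-blood siblings count for one-half the weight of whole-blood siblings at the initial division.
Dividing 1 in proportion to weights (total weight 4): Rose (weight 1) → 1/4; Diana (weight 1/2) → 1/8; Lydia (weight 1) → 1/4; Martin (weight 1/2) → 1/8; Quentin (weight 1) → 1/4.
Rose predeceased; the 1/4 allotted to Rose's branch passes to Rose's issue by representation.
The 1/4 is divided into 3 equal shares of 1/12 among Nora, Fiona, Victor.
Nora predeceased; the 1/12 allotted to Nora's branch passes to Nora's issue by representation.
The 1/12 is divided into 2 equal shares of 1/24 among Prudence, Kenneth.
Prudence is living and takes 1/24.
Kenneth is living and takes 1/24.
Fiona is living and takes 1/12.
Victor is living and takes 1/12.
Diana is living and takes 1/8.
Lydia is living and takes 1/4.
Martin predeceased; the 1/8 allotted to Martin's branch passes to Martin's issue by representation.
The 1/8 is divided into 2 equal shares of 1/16 among Beatrice, Edmund.
Beatrice is living and takes 1/16.
Edmund is living and takes 1/16.
Quentin is living and takes 1/4.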